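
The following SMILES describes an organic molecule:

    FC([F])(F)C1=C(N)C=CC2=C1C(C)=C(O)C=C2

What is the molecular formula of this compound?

Walk through each heavy atom and fill implicit hydrogens from standard valence (C 4, N 3, O 2, S 2, halogen 1):
  atom 1: F (halogen, monovalent) → 0 H
  atom 2: C, bond orders sum to 4 (valence 4) → 0 H
  atom 3: F with explicit H count 0
  atom 4: F (halogen, monovalent) → 0 H
  atom 5: C, bond orders sum to 4 (valence 4) → 0 H
  atom 6: C, bond orders sum to 4 (valence 4) → 0 H
  atom 7: N, bond orders sum to 1 (valence 3) → 2 H
  atom 8: C, bond orders sum to 3 (valence 4) → 1 H
  atom 9: C, bond orders sum to 3 (valence 4) → 1 H
  atom 10: C, bond orders sum to 4 (valence 4) → 0 H
  atom 11: C, bond orders sum to 4 (valence 4) → 0 H
  atom 12: C, bond orders sum to 4 (valence 4) → 0 H
  atom 13: C, bond orders sum to 1 (valence 4) → 3 H
  atom 14: C, bond orders sum to 4 (valence 4) → 0 H
  atom 15: O, bond orders sum to 1 (valence 2) → 1 H
  atom 16: C, bond orders sum to 3 (valence 4) → 1 H
  atom 17: C, bond orders sum to 3 (valence 4) → 1 H
Totals → C:12, H:10, F:3, N:1, O:1.
In Hill order: C12H10F3NO.

C12H10F3NO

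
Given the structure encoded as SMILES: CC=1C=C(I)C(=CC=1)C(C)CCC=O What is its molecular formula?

C12H15IO

Walk through each heavy atom and fill implicit hydrogens from standard valence (C 4, N 3, O 2, S 2, halogen 1):
  atom 1: C, bond orders sum to 1 (valence 4) → 3 H
  atom 2: C, bond orders sum to 4 (valence 4) → 0 H
  atom 3: C, bond orders sum to 3 (valence 4) → 1 H
  atom 4: C, bond orders sum to 4 (valence 4) → 0 H
  atom 5: I (halogen, monovalent) → 0 H
  atom 6: C, bond orders sum to 4 (valence 4) → 0 H
  atom 7: C, bond orders sum to 3 (valence 4) → 1 H
  atom 8: C, bond orders sum to 3 (valence 4) → 1 H
  atom 9: C, bond orders sum to 3 (valence 4) → 1 H
  atom 10: C, bond orders sum to 1 (valence 4) → 3 H
  atom 11: C, bond orders sum to 2 (valence 4) → 2 H
  atom 12: C, bond orders sum to 2 (valence 4) → 2 H
  atom 13: C, bond orders sum to 3 (valence 4) → 1 H
  atom 14: O, bond orders sum to 2 (valence 2) → 0 H
Totals → C:12, H:15, I:1, O:1.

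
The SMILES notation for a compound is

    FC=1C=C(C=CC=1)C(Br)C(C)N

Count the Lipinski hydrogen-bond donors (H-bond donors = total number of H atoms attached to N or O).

2

Donors: find every N or O and count the H atoms it carries.
  atom 12 (N): bond orders sum to 1 → 2 H
Lipinski HBD = 2.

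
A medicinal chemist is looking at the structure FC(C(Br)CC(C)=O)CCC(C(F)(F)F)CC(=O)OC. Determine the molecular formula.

Walk through each heavy atom and fill implicit hydrogens from standard valence (C 4, N 3, O 2, S 2, halogen 1):
  atom 1: F (halogen, monovalent) → 0 H
  atom 2: C, bond orders sum to 3 (valence 4) → 1 H
  atom 3: C, bond orders sum to 3 (valence 4) → 1 H
  atom 4: Br (halogen, monovalent) → 0 H
  atom 5: C, bond orders sum to 2 (valence 4) → 2 H
  atom 6: C, bond orders sum to 4 (valence 4) → 0 H
  atom 7: C, bond orders sum to 1 (valence 4) → 3 H
  atom 8: O, bond orders sum to 2 (valence 2) → 0 H
  atom 9: C, bond orders sum to 2 (valence 4) → 2 H
  atom 10: C, bond orders sum to 2 (valence 4) → 2 H
  atom 11: C, bond orders sum to 3 (valence 4) → 1 H
  atom 12: C, bond orders sum to 4 (valence 4) → 0 H
  atom 13: F (halogen, monovalent) → 0 H
  atom 14: F (halogen, monovalent) → 0 H
  atom 15: F (halogen, monovalent) → 0 H
  atom 16: C, bond orders sum to 2 (valence 4) → 2 H
  atom 17: C, bond orders sum to 4 (valence 4) → 0 H
  atom 18: O, bond orders sum to 2 (valence 2) → 0 H
  atom 19: O, bond orders sum to 2 (valence 2) → 0 H
  atom 20: C, bond orders sum to 1 (valence 4) → 3 H
Totals → C:12, H:17, Br:1, F:4, O:3.

C12H17BrF4O3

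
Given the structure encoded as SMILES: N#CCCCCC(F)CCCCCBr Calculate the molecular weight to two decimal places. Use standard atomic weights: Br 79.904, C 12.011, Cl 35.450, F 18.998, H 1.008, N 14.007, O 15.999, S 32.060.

First, the molecular formula is C11H19BrFN (counting implicit H from valence).
  Br: 1 × 79.904 = 79.904
  C: 11 × 12.011 = 132.121
  F: 1 × 18.998 = 18.998
  H: 19 × 1.008 = 19.152
  N: 1 × 14.007 = 14.007
Sum: 1×79.904 + 11×12.011 + 1×18.998 + 19×1.008 + 1×14.007 = 264.182 → 264.18 g/mol.

264.18 g/mol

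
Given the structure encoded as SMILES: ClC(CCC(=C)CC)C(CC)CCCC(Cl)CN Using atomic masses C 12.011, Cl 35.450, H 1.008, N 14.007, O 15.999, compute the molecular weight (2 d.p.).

294.30 g/mol

First, the molecular formula is C15H29Cl2N (counting implicit H from valence).
  C: 15 × 12.011 = 180.165
  Cl: 2 × 35.450 = 70.900
  H: 29 × 1.008 = 29.232
  N: 1 × 14.007 = 14.007
Sum: 15×12.011 + 2×35.450 + 29×1.008 + 1×14.007 = 294.304 → 294.30 g/mol.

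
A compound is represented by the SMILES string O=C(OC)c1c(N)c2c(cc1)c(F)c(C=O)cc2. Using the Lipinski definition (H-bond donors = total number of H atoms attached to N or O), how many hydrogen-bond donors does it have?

2

Donors: find every N or O and count the H atoms it carries.
  atom 1 (O): bond orders sum to 2 → 0 H
  atom 3 (O): bond orders sum to 2 → 0 H
  atom 7 (N): bond orders sum to 1 → 2 H
  atom 16 (O): bond orders sum to 2 → 0 H
Lipinski HBD = 2.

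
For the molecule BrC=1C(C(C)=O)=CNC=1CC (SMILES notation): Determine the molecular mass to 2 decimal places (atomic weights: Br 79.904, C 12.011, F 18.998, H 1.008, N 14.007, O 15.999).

First, the molecular formula is C8H10BrNO (counting implicit H from valence).
  Br: 1 × 79.904 = 79.904
  C: 8 × 12.011 = 96.088
  H: 10 × 1.008 = 10.080
  N: 1 × 14.007 = 14.007
  O: 1 × 15.999 = 15.999
Sum: 1×79.904 + 8×12.011 + 10×1.008 + 1×14.007 + 1×15.999 = 216.078 → 216.08 g/mol.

216.08 g/mol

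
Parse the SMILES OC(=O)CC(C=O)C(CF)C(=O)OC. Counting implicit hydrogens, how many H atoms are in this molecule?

Walk through each heavy atom and fill implicit hydrogens from standard valence (C 4, N 3, O 2, S 2, halogen 1):
  atom 1: O, bond orders sum to 1 (valence 2) → 1 H
  atom 2: C, bond orders sum to 4 (valence 4) → 0 H
  atom 3: O, bond orders sum to 2 (valence 2) → 0 H
  atom 4: C, bond orders sum to 2 (valence 4) → 2 H
  atom 5: C, bond orders sum to 3 (valence 4) → 1 H
  atom 6: C, bond orders sum to 3 (valence 4) → 1 H
  atom 7: O, bond orders sum to 2 (valence 2) → 0 H
  atom 8: C, bond orders sum to 3 (valence 4) → 1 H
  atom 9: C, bond orders sum to 2 (valence 4) → 2 H
  atom 10: F (halogen, monovalent) → 0 H
  atom 11: C, bond orders sum to 4 (valence 4) → 0 H
  atom 12: O, bond orders sum to 2 (valence 2) → 0 H
  atom 13: O, bond orders sum to 2 (valence 2) → 0 H
  atom 14: C, bond orders sum to 1 (valence 4) → 3 H
Total hydrogens: 11.

11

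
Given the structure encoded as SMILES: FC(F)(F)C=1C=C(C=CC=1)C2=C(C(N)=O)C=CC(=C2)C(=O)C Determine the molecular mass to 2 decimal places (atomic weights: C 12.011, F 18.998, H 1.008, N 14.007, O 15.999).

First, the molecular formula is C16H12F3NO2 (counting implicit H from valence).
  C: 16 × 12.011 = 192.176
  F: 3 × 18.998 = 56.994
  H: 12 × 1.008 = 12.096
  N: 1 × 14.007 = 14.007
  O: 2 × 15.999 = 31.998
Sum: 16×12.011 + 3×18.998 + 12×1.008 + 1×14.007 + 2×15.999 = 307.271 → 307.27 g/mol.

307.27 g/mol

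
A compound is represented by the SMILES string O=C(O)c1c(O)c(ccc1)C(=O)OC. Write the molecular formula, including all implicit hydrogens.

C9H8O5

Walk through each heavy atom and fill implicit hydrogens from standard valence (C 4, N 3, O 2, S 2, halogen 1); for lowercase aromatic atoms, an aromatic c carries 1 H when it has two neighbours and 0 H with three, and aromatic n carries 0 H:
  atom 1: O, bond orders sum to 2 (valence 2) → 0 H
  atom 2: C, bond orders sum to 4 (valence 4) → 0 H
  atom 3: O, bond orders sum to 1 (valence 2) → 1 H
  atom 4: aromatic c, 3 neighbours → 0 H
  atom 5: aromatic c, 3 neighbours → 0 H
  atom 6: O, bond orders sum to 1 (valence 2) → 1 H
  atom 7: aromatic c, 3 neighbours → 0 H
  atom 8: aromatic c, 2 neighbours → 1 H
  atom 9: aromatic c, 2 neighbours → 1 H
  atom 10: aromatic c, 2 neighbours → 1 H
  atom 11: C, bond orders sum to 4 (valence 4) → 0 H
  atom 12: O, bond orders sum to 2 (valence 2) → 0 H
  atom 13: O, bond orders sum to 2 (valence 2) → 0 H
  atom 14: C, bond orders sum to 1 (valence 4) → 3 H
Totals → C:9, H:8, O:5.
In Hill order: C9H8O5.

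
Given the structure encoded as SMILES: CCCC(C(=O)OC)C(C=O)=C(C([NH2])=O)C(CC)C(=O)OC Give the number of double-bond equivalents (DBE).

Degree of unsaturation = (number of rings) + (number of π bonds).
Ring closures in the SMILES: 0.
π bonds: 5 double bonds (each 1 DoU) → 5 DoU from unsaturation.
Total DoU = 0 + 5 = 5.

5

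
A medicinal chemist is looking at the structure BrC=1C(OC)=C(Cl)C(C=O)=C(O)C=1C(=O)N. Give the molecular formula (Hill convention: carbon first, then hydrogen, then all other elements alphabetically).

C9H7BrClNO4

Walk through each heavy atom and fill implicit hydrogens from standard valence (C 4, N 3, O 2, S 2, halogen 1):
  atom 1: Br (halogen, monovalent) → 0 H
  atom 2: C, bond orders sum to 4 (valence 4) → 0 H
  atom 3: C, bond orders sum to 4 (valence 4) → 0 H
  atom 4: O, bond orders sum to 2 (valence 2) → 0 H
  atom 5: C, bond orders sum to 1 (valence 4) → 3 H
  atom 6: C, bond orders sum to 4 (valence 4) → 0 H
  atom 7: Cl (halogen, monovalent) → 0 H
  atom 8: C, bond orders sum to 4 (valence 4) → 0 H
  atom 9: C, bond orders sum to 3 (valence 4) → 1 H
  atom 10: O, bond orders sum to 2 (valence 2) → 0 H
  atom 11: C, bond orders sum to 4 (valence 4) → 0 H
  atom 12: O, bond orders sum to 1 (valence 2) → 1 H
  atom 13: C, bond orders sum to 4 (valence 4) → 0 H
  atom 14: C, bond orders sum to 4 (valence 4) → 0 H
  atom 15: O, bond orders sum to 2 (valence 2) → 0 H
  atom 16: N, bond orders sum to 1 (valence 3) → 2 H
Totals → C:9, H:7, Br:1, Cl:1, N:1, O:4.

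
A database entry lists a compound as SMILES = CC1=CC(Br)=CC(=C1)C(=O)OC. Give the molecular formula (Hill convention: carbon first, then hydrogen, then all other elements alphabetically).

Walk through each heavy atom and fill implicit hydrogens from standard valence (C 4, N 3, O 2, S 2, halogen 1):
  atom 1: C, bond orders sum to 1 (valence 4) → 3 H
  atom 2: C, bond orders sum to 4 (valence 4) → 0 H
  atom 3: C, bond orders sum to 3 (valence 4) → 1 H
  atom 4: C, bond orders sum to 4 (valence 4) → 0 H
  atom 5: Br (halogen, monovalent) → 0 H
  atom 6: C, bond orders sum to 3 (valence 4) → 1 H
  atom 7: C, bond orders sum to 4 (valence 4) → 0 H
  atom 8: C, bond orders sum to 3 (valence 4) → 1 H
  atom 9: C, bond orders sum to 4 (valence 4) → 0 H
  atom 10: O, bond orders sum to 2 (valence 2) → 0 H
  atom 11: O, bond orders sum to 2 (valence 2) → 0 H
  atom 12: C, bond orders sum to 1 (valence 4) → 3 H
Totals → C:9, H:9, Br:1, O:2.
In Hill order: C9H9BrO2.

C9H9BrO2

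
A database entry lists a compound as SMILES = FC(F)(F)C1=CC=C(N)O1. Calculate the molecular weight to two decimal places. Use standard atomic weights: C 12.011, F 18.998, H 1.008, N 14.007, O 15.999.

First, the molecular formula is C5H4F3NO (counting implicit H from valence).
  C: 5 × 12.011 = 60.055
  F: 3 × 18.998 = 56.994
  H: 4 × 1.008 = 4.032
  N: 1 × 14.007 = 14.007
  O: 1 × 15.999 = 15.999
Sum: 5×12.011 + 3×18.998 + 4×1.008 + 1×14.007 + 1×15.999 = 151.087 → 151.09 g/mol.

151.09 g/mol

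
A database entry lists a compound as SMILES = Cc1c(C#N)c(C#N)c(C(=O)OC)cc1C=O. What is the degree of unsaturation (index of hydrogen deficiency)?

Molecular formula: C12H8N2O3.
DoU = (2C + 2 + N − H − X) / 2, where X is the halogen count and O/S are ignored.
    = (2·12 + 2 + 2 − 8 − 0) / 2 = 20 / 2 = 10.

10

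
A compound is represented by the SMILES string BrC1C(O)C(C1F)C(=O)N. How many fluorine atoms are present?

1

Scan the SMILES for F atoms (remember two-letter symbols like Cl and Br are single atoms).
Fluorine count: 1.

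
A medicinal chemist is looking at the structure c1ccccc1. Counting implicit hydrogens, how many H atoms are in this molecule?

6

Walk through each heavy atom and fill implicit hydrogens from standard valence (C 4, N 3, O 2, S 2, halogen 1); for lowercase aromatic atoms, an aromatic c carries 1 H when it has two neighbours and 0 H with three, and aromatic n carries 0 H:
  atom 1: aromatic c, 2 neighbours → 1 H
  atom 2: aromatic c, 2 neighbours → 1 H
  atom 3: aromatic c, 2 neighbours → 1 H
  atom 4: aromatic c, 2 neighbours → 1 H
  atom 5: aromatic c, 2 neighbours → 1 H
  atom 6: aromatic c, 2 neighbours → 1 H
Total hydrogens: 6.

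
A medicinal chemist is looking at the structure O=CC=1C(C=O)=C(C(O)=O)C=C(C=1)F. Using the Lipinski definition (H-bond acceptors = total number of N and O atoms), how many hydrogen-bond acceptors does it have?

N atoms: 0; O atoms: 4.
Lipinski HBA = 0 + 4 = 4.

4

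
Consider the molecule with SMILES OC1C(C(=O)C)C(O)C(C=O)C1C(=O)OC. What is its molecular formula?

Walk through each heavy atom and fill implicit hydrogens from standard valence (C 4, N 3, O 2, S 2, halogen 1):
  atom 1: O, bond orders sum to 1 (valence 2) → 1 H
  atom 2: C, bond orders sum to 3 (valence 4) → 1 H
  atom 3: C, bond orders sum to 3 (valence 4) → 1 H
  atom 4: C, bond orders sum to 4 (valence 4) → 0 H
  atom 5: O, bond orders sum to 2 (valence 2) → 0 H
  atom 6: C, bond orders sum to 1 (valence 4) → 3 H
  atom 7: C, bond orders sum to 3 (valence 4) → 1 H
  atom 8: O, bond orders sum to 1 (valence 2) → 1 H
  atom 9: C, bond orders sum to 3 (valence 4) → 1 H
  atom 10: C, bond orders sum to 3 (valence 4) → 1 H
  atom 11: O, bond orders sum to 2 (valence 2) → 0 H
  atom 12: C, bond orders sum to 3 (valence 4) → 1 H
  atom 13: C, bond orders sum to 4 (valence 4) → 0 H
  atom 14: O, bond orders sum to 2 (valence 2) → 0 H
  atom 15: O, bond orders sum to 2 (valence 2) → 0 H
  atom 16: C, bond orders sum to 1 (valence 4) → 3 H
Totals → C:10, H:14, O:6.

C10H14O6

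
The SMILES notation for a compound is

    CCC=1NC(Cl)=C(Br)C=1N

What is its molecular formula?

C6H8BrClN2

Walk through each heavy atom and fill implicit hydrogens from standard valence (C 4, N 3, O 2, S 2, halogen 1):
  atom 1: C, bond orders sum to 1 (valence 4) → 3 H
  atom 2: C, bond orders sum to 2 (valence 4) → 2 H
  atom 3: C, bond orders sum to 4 (valence 4) → 0 H
  atom 4: N, bond orders sum to 2 (valence 3) → 1 H
  atom 5: C, bond orders sum to 4 (valence 4) → 0 H
  atom 6: Cl (halogen, monovalent) → 0 H
  atom 7: C, bond orders sum to 4 (valence 4) → 0 H
  atom 8: Br (halogen, monovalent) → 0 H
  atom 9: C, bond orders sum to 4 (valence 4) → 0 H
  atom 10: N, bond orders sum to 1 (valence 3) → 2 H
Totals → C:6, H:8, Br:1, Cl:1, N:2.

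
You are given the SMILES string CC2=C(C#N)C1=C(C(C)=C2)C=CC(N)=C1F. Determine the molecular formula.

C13H11FN2

Walk through each heavy atom and fill implicit hydrogens from standard valence (C 4, N 3, O 2, S 2, halogen 1):
  atom 1: C, bond orders sum to 1 (valence 4) → 3 H
  atom 2: C, bond orders sum to 4 (valence 4) → 0 H
  atom 3: C, bond orders sum to 4 (valence 4) → 0 H
  atom 4: C, bond orders sum to 4 (valence 4) → 0 H
  atom 5: N, bond orders sum to 3 (valence 3) → 0 H
  atom 6: C, bond orders sum to 4 (valence 4) → 0 H
  atom 7: C, bond orders sum to 4 (valence 4) → 0 H
  atom 8: C, bond orders sum to 4 (valence 4) → 0 H
  atom 9: C, bond orders sum to 1 (valence 4) → 3 H
  atom 10: C, bond orders sum to 3 (valence 4) → 1 H
  atom 11: C, bond orders sum to 3 (valence 4) → 1 H
  atom 12: C, bond orders sum to 3 (valence 4) → 1 H
  atom 13: C, bond orders sum to 4 (valence 4) → 0 H
  atom 14: N, bond orders sum to 1 (valence 3) → 2 H
  atom 15: C, bond orders sum to 4 (valence 4) → 0 H
  atom 16: F (halogen, monovalent) → 0 H
Totals → C:13, H:11, F:1, N:2.
In Hill order: C13H11FN2.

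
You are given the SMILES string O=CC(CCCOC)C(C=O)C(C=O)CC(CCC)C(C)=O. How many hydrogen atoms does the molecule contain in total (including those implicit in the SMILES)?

28

Walk through each heavy atom and fill implicit hydrogens from standard valence (C 4, N 3, O 2, S 2, halogen 1):
  atom 1: O, bond orders sum to 2 (valence 2) → 0 H
  atom 2: C, bond orders sum to 3 (valence 4) → 1 H
  atom 3: C, bond orders sum to 3 (valence 4) → 1 H
  atom 4: C, bond orders sum to 2 (valence 4) → 2 H
  atom 5: C, bond orders sum to 2 (valence 4) → 2 H
  atom 6: C, bond orders sum to 2 (valence 4) → 2 H
  atom 7: O, bond orders sum to 2 (valence 2) → 0 H
  atom 8: C, bond orders sum to 1 (valence 4) → 3 H
  atom 9: C, bond orders sum to 3 (valence 4) → 1 H
  atom 10: C, bond orders sum to 3 (valence 4) → 1 H
  atom 11: O, bond orders sum to 2 (valence 2) → 0 H
  atom 12: C, bond orders sum to 3 (valence 4) → 1 H
  atom 13: C, bond orders sum to 3 (valence 4) → 1 H
  atom 14: O, bond orders sum to 2 (valence 2) → 0 H
  atom 15: C, bond orders sum to 2 (valence 4) → 2 H
  atom 16: C, bond orders sum to 3 (valence 4) → 1 H
  atom 17: C, bond orders sum to 2 (valence 4) → 2 H
  atom 18: C, bond orders sum to 2 (valence 4) → 2 H
  atom 19: C, bond orders sum to 1 (valence 4) → 3 H
  atom 20: C, bond orders sum to 4 (valence 4) → 0 H
  atom 21: C, bond orders sum to 1 (valence 4) → 3 H
  atom 22: O, bond orders sum to 2 (valence 2) → 0 H
Total hydrogens: 28.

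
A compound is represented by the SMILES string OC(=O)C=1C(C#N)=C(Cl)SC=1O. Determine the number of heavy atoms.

12

Every atom symbol written in the SMILES (organic subset) is one heavy atom; implicit H are not written.
Heavy atoms by element → C:6, Cl:1, N:1, O:3, S:1.
Total: 12.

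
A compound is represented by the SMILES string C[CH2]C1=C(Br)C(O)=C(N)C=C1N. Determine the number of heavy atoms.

Every atom symbol written in the SMILES (organic subset) is one heavy atom; implicit H are not written.
Heavy atoms by element → Br:1, C:8, N:2, O:1.
Total: 12.

12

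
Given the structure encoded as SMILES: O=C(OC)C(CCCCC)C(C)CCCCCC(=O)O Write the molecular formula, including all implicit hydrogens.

Walk through each heavy atom and fill implicit hydrogens from standard valence (C 4, N 3, O 2, S 2, halogen 1):
  atom 1: O, bond orders sum to 2 (valence 2) → 0 H
  atom 2: C, bond orders sum to 4 (valence 4) → 0 H
  atom 3: O, bond orders sum to 2 (valence 2) → 0 H
  atom 4: C, bond orders sum to 1 (valence 4) → 3 H
  atom 5: C, bond orders sum to 3 (valence 4) → 1 H
  atom 6: C, bond orders sum to 2 (valence 4) → 2 H
  atom 7: C, bond orders sum to 2 (valence 4) → 2 H
  atom 8: C, bond orders sum to 2 (valence 4) → 2 H
  atom 9: C, bond orders sum to 2 (valence 4) → 2 H
  atom 10: C, bond orders sum to 1 (valence 4) → 3 H
  atom 11: C, bond orders sum to 3 (valence 4) → 1 H
  atom 12: C, bond orders sum to 1 (valence 4) → 3 H
  atom 13: C, bond orders sum to 2 (valence 4) → 2 H
  atom 14: C, bond orders sum to 2 (valence 4) → 2 H
  atom 15: C, bond orders sum to 2 (valence 4) → 2 H
  atom 16: C, bond orders sum to 2 (valence 4) → 2 H
  atom 17: C, bond orders sum to 2 (valence 4) → 2 H
  atom 18: C, bond orders sum to 4 (valence 4) → 0 H
  atom 19: O, bond orders sum to 2 (valence 2) → 0 H
  atom 20: O, bond orders sum to 1 (valence 2) → 1 H
Totals → C:16, H:30, O:4.

C16H30O4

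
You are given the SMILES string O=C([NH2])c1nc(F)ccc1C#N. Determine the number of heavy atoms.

Every atom symbol written in the SMILES (organic subset) is one heavy atom; implicit H are not written.
Heavy atoms by element → C:7, F:1, N:3, O:1.
Total: 12.

12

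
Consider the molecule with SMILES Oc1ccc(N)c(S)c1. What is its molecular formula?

C6H7NOS

Walk through each heavy atom and fill implicit hydrogens from standard valence (C 4, N 3, O 2, S 2, halogen 1); for lowercase aromatic atoms, an aromatic c carries 1 H when it has two neighbours and 0 H with three, and aromatic n carries 0 H:
  atom 1: O, bond orders sum to 1 (valence 2) → 1 H
  atom 2: aromatic c, 3 neighbours → 0 H
  atom 3: aromatic c, 2 neighbours → 1 H
  atom 4: aromatic c, 2 neighbours → 1 H
  atom 5: aromatic c, 3 neighbours → 0 H
  atom 6: N, bond orders sum to 1 (valence 3) → 2 H
  atom 7: aromatic c, 3 neighbours → 0 H
  atom 8: S, bond orders sum to 1 (valence 2) → 1 H
  atom 9: aromatic c, 2 neighbours → 1 H
Totals → C:6, H:7, N:1, O:1, S:1.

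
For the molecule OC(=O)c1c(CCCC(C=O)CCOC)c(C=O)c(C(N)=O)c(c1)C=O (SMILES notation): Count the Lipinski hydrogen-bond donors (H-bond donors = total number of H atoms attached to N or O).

Donors: find every N or O and count the H atoms it carries.
  atom 1 (O): bond orders sum to 1 → 1 H
  atom 3 (O): bond orders sum to 2 → 0 H
  atom 11 (O): bond orders sum to 2 → 0 H
  atom 14 (O): bond orders sum to 2 → 0 H
  atom 18 (O): bond orders sum to 2 → 0 H
  atom 21 (N): bond orders sum to 1 → 2 H
  atom 22 (O): bond orders sum to 2 → 0 H
  atom 26 (O): bond orders sum to 2 → 0 H
Lipinski HBD = 3.

3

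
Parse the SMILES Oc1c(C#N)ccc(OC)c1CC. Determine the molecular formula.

Walk through each heavy atom and fill implicit hydrogens from standard valence (C 4, N 3, O 2, S 2, halogen 1); for lowercase aromatic atoms, an aromatic c carries 1 H when it has two neighbours and 0 H with three, and aromatic n carries 0 H:
  atom 1: O, bond orders sum to 1 (valence 2) → 1 H
  atom 2: aromatic c, 3 neighbours → 0 H
  atom 3: aromatic c, 3 neighbours → 0 H
  atom 4: C, bond orders sum to 4 (valence 4) → 0 H
  atom 5: N, bond orders sum to 3 (valence 3) → 0 H
  atom 6: aromatic c, 2 neighbours → 1 H
  atom 7: aromatic c, 2 neighbours → 1 H
  atom 8: aromatic c, 3 neighbours → 0 H
  atom 9: O, bond orders sum to 2 (valence 2) → 0 H
  atom 10: C, bond orders sum to 1 (valence 4) → 3 H
  atom 11: aromatic c, 3 neighbours → 0 H
  atom 12: C, bond orders sum to 2 (valence 4) → 2 H
  atom 13: C, bond orders sum to 1 (valence 4) → 3 H
Totals → C:10, H:11, N:1, O:2.
In Hill order: C10H11NO2.

C10H11NO2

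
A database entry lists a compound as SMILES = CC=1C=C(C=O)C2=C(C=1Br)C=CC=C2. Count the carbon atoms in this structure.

Count every carbon token in the SMILES (each C, including those in ring-closure positions and inside branches).
Carbon count: 12.

12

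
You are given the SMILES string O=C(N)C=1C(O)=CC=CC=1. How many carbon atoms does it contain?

7

Count every carbon token in the SMILES (each C, including those in ring-closure positions and inside branches).
Carbon count: 7.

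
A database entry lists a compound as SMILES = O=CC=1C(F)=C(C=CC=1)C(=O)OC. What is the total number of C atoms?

9

Count every carbon token in the SMILES (each C, including those in ring-closure positions and inside branches).
Carbon count: 9.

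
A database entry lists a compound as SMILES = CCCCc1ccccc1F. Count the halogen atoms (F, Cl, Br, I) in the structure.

1

Halogen atoms appear at heavy-atom position 11 (1×F).
Halogen count: 1.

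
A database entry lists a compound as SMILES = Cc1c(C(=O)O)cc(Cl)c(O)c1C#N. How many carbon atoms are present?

Count every carbon token in the SMILES (each C, including those in ring-closure positions and inside branches).
Carbon count: 9.

9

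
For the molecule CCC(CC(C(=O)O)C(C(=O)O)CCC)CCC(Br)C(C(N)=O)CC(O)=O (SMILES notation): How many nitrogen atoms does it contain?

Scan the SMILES for N atoms (remember two-letter symbols like Cl and Br are single atoms).
Nitrogen count: 1.

1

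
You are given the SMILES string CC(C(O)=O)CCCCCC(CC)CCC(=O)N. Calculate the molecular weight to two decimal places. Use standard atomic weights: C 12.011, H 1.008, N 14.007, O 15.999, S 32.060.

First, the molecular formula is C14H27NO3 (counting implicit H from valence).
  C: 14 × 12.011 = 168.154
  H: 27 × 1.008 = 27.216
  N: 1 × 14.007 = 14.007
  O: 3 × 15.999 = 47.997
Sum: 14×12.011 + 27×1.008 + 1×14.007 + 3×15.999 = 257.374 → 257.37 g/mol.

257.37 g/mol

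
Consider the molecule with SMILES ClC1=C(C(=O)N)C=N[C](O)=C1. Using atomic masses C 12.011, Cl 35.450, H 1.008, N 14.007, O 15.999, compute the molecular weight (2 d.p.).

172.57 g/mol

First, the molecular formula is C6H5ClN2O2 (counting implicit H from valence).
  C: 6 × 12.011 = 72.066
  Cl: 1 × 35.450 = 35.450
  H: 5 × 1.008 = 5.040
  N: 2 × 14.007 = 28.014
  O: 2 × 15.999 = 31.998
Sum: 6×12.011 + 1×35.450 + 5×1.008 + 2×14.007 + 2×15.999 = 172.568 → 172.57 g/mol.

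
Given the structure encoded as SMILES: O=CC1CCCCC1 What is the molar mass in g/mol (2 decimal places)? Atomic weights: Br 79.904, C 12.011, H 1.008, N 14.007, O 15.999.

First, the molecular formula is C7H12O (counting implicit H from valence).
  C: 7 × 12.011 = 84.077
  H: 12 × 1.008 = 12.096
  O: 1 × 15.999 = 15.999
Sum: 7×12.011 + 12×1.008 + 1×15.999 = 112.172 → 112.17 g/mol.

112.17 g/mol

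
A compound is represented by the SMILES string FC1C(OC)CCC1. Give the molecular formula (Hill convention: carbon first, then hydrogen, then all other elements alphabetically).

C6H11FO

Walk through each heavy atom and fill implicit hydrogens from standard valence (C 4, N 3, O 2, S 2, halogen 1):
  atom 1: F (halogen, monovalent) → 0 H
  atom 2: C, bond orders sum to 3 (valence 4) → 1 H
  atom 3: C, bond orders sum to 3 (valence 4) → 1 H
  atom 4: O, bond orders sum to 2 (valence 2) → 0 H
  atom 5: C, bond orders sum to 1 (valence 4) → 3 H
  atom 6: C, bond orders sum to 2 (valence 4) → 2 H
  atom 7: C, bond orders sum to 2 (valence 4) → 2 H
  atom 8: C, bond orders sum to 2 (valence 4) → 2 H
Totals → C:6, H:11, F:1, O:1.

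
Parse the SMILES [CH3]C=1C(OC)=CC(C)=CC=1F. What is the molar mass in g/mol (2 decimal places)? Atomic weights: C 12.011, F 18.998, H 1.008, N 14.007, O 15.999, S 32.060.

First, the molecular formula is C9H11FO (counting implicit H from valence).
  C: 9 × 12.011 = 108.099
  F: 1 × 18.998 = 18.998
  H: 11 × 1.008 = 11.088
  O: 1 × 15.999 = 15.999
Sum: 9×12.011 + 1×18.998 + 11×1.008 + 1×15.999 = 154.184 → 154.18 g/mol.

154.18 g/mol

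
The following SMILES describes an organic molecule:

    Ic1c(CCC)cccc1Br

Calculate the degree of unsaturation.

4

Molecular formula: C9H10BrI.
DoU = (2C + 2 + N − H − X) / 2, where X is the halogen count and O/S are ignored.
    = (2·9 + 2 + 0 − 10 − 2) / 2 = 8 / 2 = 4.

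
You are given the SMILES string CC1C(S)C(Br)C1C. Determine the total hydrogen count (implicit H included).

11

Walk through each heavy atom and fill implicit hydrogens from standard valence (C 4, N 3, O 2, S 2, halogen 1):
  atom 1: C, bond orders sum to 1 (valence 4) → 3 H
  atom 2: C, bond orders sum to 3 (valence 4) → 1 H
  atom 3: C, bond orders sum to 3 (valence 4) → 1 H
  atom 4: S, bond orders sum to 1 (valence 2) → 1 H
  atom 5: C, bond orders sum to 3 (valence 4) → 1 H
  atom 6: Br (halogen, monovalent) → 0 H
  atom 7: C, bond orders sum to 3 (valence 4) → 1 H
  atom 8: C, bond orders sum to 1 (valence 4) → 3 H
Total hydrogens: 11.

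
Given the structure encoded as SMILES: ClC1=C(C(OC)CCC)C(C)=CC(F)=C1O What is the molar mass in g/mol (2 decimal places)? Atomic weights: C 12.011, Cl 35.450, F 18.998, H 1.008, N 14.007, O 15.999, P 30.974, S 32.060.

First, the molecular formula is C12H16ClFO2 (counting implicit H from valence).
  C: 12 × 12.011 = 144.132
  Cl: 1 × 35.450 = 35.450
  F: 1 × 18.998 = 18.998
  H: 16 × 1.008 = 16.128
  O: 2 × 15.999 = 31.998
Sum: 12×12.011 + 1×35.450 + 1×18.998 + 16×1.008 + 2×15.999 = 246.706 → 246.71 g/mol.

246.71 g/mol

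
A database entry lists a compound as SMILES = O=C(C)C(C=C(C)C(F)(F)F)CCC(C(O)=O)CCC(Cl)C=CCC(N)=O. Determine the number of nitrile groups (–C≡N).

Scan the SMILES for the nitrile motif — none present.
Groups that are present: 2 alkene, 1 amide, 1 carboxylic acid, 1 ketone.

0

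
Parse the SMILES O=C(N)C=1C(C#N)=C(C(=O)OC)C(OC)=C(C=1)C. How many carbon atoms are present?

12

Count every carbon token in the SMILES (each C, including those in ring-closure positions and inside branches).
Carbon count: 12.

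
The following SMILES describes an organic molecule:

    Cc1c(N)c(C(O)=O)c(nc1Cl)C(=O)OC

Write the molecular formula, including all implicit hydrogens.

C9H9ClN2O4

Walk through each heavy atom and fill implicit hydrogens from standard valence (C 4, N 3, O 2, S 2, halogen 1); for lowercase aromatic atoms, an aromatic c carries 1 H when it has two neighbours and 0 H with three, and aromatic n carries 0 H:
  atom 1: C, bond orders sum to 1 (valence 4) → 3 H
  atom 2: aromatic c, 3 neighbours → 0 H
  atom 3: aromatic c, 3 neighbours → 0 H
  atom 4: N, bond orders sum to 1 (valence 3) → 2 H
  atom 5: aromatic c, 3 neighbours → 0 H
  atom 6: C, bond orders sum to 4 (valence 4) → 0 H
  atom 7: O, bond orders sum to 1 (valence 2) → 1 H
  atom 8: O, bond orders sum to 2 (valence 2) → 0 H
  atom 9: aromatic c, 3 neighbours → 0 H
  atom 10: aromatic n, 2 neighbours → 0 H
  atom 11: aromatic c, 3 neighbours → 0 H
  atom 12: Cl (halogen, monovalent) → 0 H
  atom 13: C, bond orders sum to 4 (valence 4) → 0 H
  atom 14: O, bond orders sum to 2 (valence 2) → 0 H
  atom 15: O, bond orders sum to 2 (valence 2) → 0 H
  atom 16: C, bond orders sum to 1 (valence 4) → 3 H
Totals → C:9, H:9, Cl:1, N:2, O:4.
In Hill order: C9H9ClN2O4.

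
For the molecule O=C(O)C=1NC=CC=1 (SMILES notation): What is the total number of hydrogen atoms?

5

Walk through each heavy atom and fill implicit hydrogens from standard valence (C 4, N 3, O 2, S 2, halogen 1):
  atom 1: O, bond orders sum to 2 (valence 2) → 0 H
  atom 2: C, bond orders sum to 4 (valence 4) → 0 H
  atom 3: O, bond orders sum to 1 (valence 2) → 1 H
  atom 4: C, bond orders sum to 4 (valence 4) → 0 H
  atom 5: N, bond orders sum to 2 (valence 3) → 1 H
  atom 6: C, bond orders sum to 3 (valence 4) → 1 H
  atom 7: C, bond orders sum to 3 (valence 4) → 1 H
  atom 8: C, bond orders sum to 3 (valence 4) → 1 H
Total hydrogens: 5.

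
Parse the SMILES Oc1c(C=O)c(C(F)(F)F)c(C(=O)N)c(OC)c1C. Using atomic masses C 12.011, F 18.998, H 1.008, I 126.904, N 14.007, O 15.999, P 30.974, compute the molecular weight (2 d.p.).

First, the molecular formula is C11H10F3NO4 (counting implicit H from valence).
  C: 11 × 12.011 = 132.121
  F: 3 × 18.998 = 56.994
  H: 10 × 1.008 = 10.080
  N: 1 × 14.007 = 14.007
  O: 4 × 15.999 = 63.996
Sum: 11×12.011 + 3×18.998 + 10×1.008 + 1×14.007 + 4×15.999 = 277.198 → 277.20 g/mol.

277.20 g/mol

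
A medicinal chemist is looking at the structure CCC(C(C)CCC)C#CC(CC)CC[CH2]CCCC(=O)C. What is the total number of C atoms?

21

Count every carbon token in the SMILES (each C, including those in ring-closure positions and inside branches).
Carbon count: 21.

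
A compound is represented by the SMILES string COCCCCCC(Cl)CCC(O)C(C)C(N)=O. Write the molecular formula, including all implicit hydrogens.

C13H26ClNO3

Walk through each heavy atom and fill implicit hydrogens from standard valence (C 4, N 3, O 2, S 2, halogen 1):
  atom 1: C, bond orders sum to 1 (valence 4) → 3 H
  atom 2: O, bond orders sum to 2 (valence 2) → 0 H
  atom 3: C, bond orders sum to 2 (valence 4) → 2 H
  atom 4: C, bond orders sum to 2 (valence 4) → 2 H
  atom 5: C, bond orders sum to 2 (valence 4) → 2 H
  atom 6: C, bond orders sum to 2 (valence 4) → 2 H
  atom 7: C, bond orders sum to 2 (valence 4) → 2 H
  atom 8: C, bond orders sum to 3 (valence 4) → 1 H
  atom 9: Cl (halogen, monovalent) → 0 H
  atom 10: C, bond orders sum to 2 (valence 4) → 2 H
  atom 11: C, bond orders sum to 2 (valence 4) → 2 H
  atom 12: C, bond orders sum to 3 (valence 4) → 1 H
  atom 13: O, bond orders sum to 1 (valence 2) → 1 H
  atom 14: C, bond orders sum to 3 (valence 4) → 1 H
  atom 15: C, bond orders sum to 1 (valence 4) → 3 H
  atom 16: C, bond orders sum to 4 (valence 4) → 0 H
  atom 17: N, bond orders sum to 1 (valence 3) → 2 H
  atom 18: O, bond orders sum to 2 (valence 2) → 0 H
Totals → C:13, H:26, Cl:1, N:1, O:3.
In Hill order: C13H26ClNO3.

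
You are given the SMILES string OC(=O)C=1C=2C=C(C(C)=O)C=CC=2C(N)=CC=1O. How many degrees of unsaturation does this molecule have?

Molecular formula: C13H11NO4.
DoU = (2C + 2 + N − H − X) / 2, where X is the halogen count and O/S are ignored.
    = (2·13 + 2 + 1 − 11 − 0) / 2 = 18 / 2 = 9.

9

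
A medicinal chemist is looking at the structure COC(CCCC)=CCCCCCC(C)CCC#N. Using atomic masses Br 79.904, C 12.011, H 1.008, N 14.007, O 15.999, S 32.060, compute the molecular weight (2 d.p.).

First, the molecular formula is C17H31NO (counting implicit H from valence).
  C: 17 × 12.011 = 204.187
  H: 31 × 1.008 = 31.248
  N: 1 × 14.007 = 14.007
  O: 1 × 15.999 = 15.999
Sum: 17×12.011 + 31×1.008 + 1×14.007 + 1×15.999 = 265.441 → 265.44 g/mol.

265.44 g/mol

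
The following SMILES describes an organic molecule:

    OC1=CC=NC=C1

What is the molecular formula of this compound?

Walk through each heavy atom and fill implicit hydrogens from standard valence (C 4, N 3, O 2, S 2, halogen 1):
  atom 1: O, bond orders sum to 1 (valence 2) → 1 H
  atom 2: C, bond orders sum to 4 (valence 4) → 0 H
  atom 3: C, bond orders sum to 3 (valence 4) → 1 H
  atom 4: C, bond orders sum to 3 (valence 4) → 1 H
  atom 5: N, bond orders sum to 3 (valence 3) → 0 H
  atom 6: C, bond orders sum to 3 (valence 4) → 1 H
  atom 7: C, bond orders sum to 3 (valence 4) → 1 H
Totals → C:5, H:5, N:1, O:1.

C5H5NO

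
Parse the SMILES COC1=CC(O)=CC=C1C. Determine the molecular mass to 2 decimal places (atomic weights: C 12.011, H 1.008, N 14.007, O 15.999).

First, the molecular formula is C8H10O2 (counting implicit H from valence).
  C: 8 × 12.011 = 96.088
  H: 10 × 1.008 = 10.080
  O: 2 × 15.999 = 31.998
Sum: 8×12.011 + 10×1.008 + 2×15.999 = 138.166 → 138.17 g/mol.

138.17 g/mol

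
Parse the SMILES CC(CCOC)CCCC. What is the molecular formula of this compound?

C9H20O

Walk through each heavy atom and fill implicit hydrogens from standard valence (C 4, N 3, O 2, S 2, halogen 1):
  atom 1: C, bond orders sum to 1 (valence 4) → 3 H
  atom 2: C, bond orders sum to 3 (valence 4) → 1 H
  atom 3: C, bond orders sum to 2 (valence 4) → 2 H
  atom 4: C, bond orders sum to 2 (valence 4) → 2 H
  atom 5: O, bond orders sum to 2 (valence 2) → 0 H
  atom 6: C, bond orders sum to 1 (valence 4) → 3 H
  atom 7: C, bond orders sum to 2 (valence 4) → 2 H
  atom 8: C, bond orders sum to 2 (valence 4) → 2 H
  atom 9: C, bond orders sum to 2 (valence 4) → 2 H
  atom 10: C, bond orders sum to 1 (valence 4) → 3 H
Totals → C:9, H:20, O:1.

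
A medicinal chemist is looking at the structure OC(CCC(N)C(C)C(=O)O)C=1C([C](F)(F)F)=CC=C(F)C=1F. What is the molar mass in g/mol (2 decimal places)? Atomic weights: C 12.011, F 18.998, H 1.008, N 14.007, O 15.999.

First, the molecular formula is C14H16F5NO3 (counting implicit H from valence).
  C: 14 × 12.011 = 168.154
  F: 5 × 18.998 = 94.990
  H: 16 × 1.008 = 16.128
  N: 1 × 14.007 = 14.007
  O: 3 × 15.999 = 47.997
Sum: 14×12.011 + 5×18.998 + 16×1.008 + 1×14.007 + 3×15.999 = 341.276 → 341.28 g/mol.

341.28 g/mol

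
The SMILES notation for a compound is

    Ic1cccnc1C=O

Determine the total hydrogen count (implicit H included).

Walk through each heavy atom and fill implicit hydrogens from standard valence (C 4, N 3, O 2, S 2, halogen 1); for lowercase aromatic atoms, an aromatic c carries 1 H when it has two neighbours and 0 H with three, and aromatic n carries 0 H:
  atom 1: I (halogen, monovalent) → 0 H
  atom 2: aromatic c, 3 neighbours → 0 H
  atom 3: aromatic c, 2 neighbours → 1 H
  atom 4: aromatic c, 2 neighbours → 1 H
  atom 5: aromatic c, 2 neighbours → 1 H
  atom 6: aromatic n, 2 neighbours → 0 H
  atom 7: aromatic c, 3 neighbours → 0 H
  atom 8: C, bond orders sum to 3 (valence 4) → 1 H
  atom 9: O, bond orders sum to 2 (valence 2) → 0 H
Total hydrogens: 4.

4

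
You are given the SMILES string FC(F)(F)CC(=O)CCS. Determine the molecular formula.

Walk through each heavy atom and fill implicit hydrogens from standard valence (C 4, N 3, O 2, S 2, halogen 1):
  atom 1: F (halogen, monovalent) → 0 H
  atom 2: C, bond orders sum to 4 (valence 4) → 0 H
  atom 3: F (halogen, monovalent) → 0 H
  atom 4: F (halogen, monovalent) → 0 H
  atom 5: C, bond orders sum to 2 (valence 4) → 2 H
  atom 6: C, bond orders sum to 4 (valence 4) → 0 H
  atom 7: O, bond orders sum to 2 (valence 2) → 0 H
  atom 8: C, bond orders sum to 2 (valence 4) → 2 H
  atom 9: C, bond orders sum to 2 (valence 4) → 2 H
  atom 10: S, bond orders sum to 1 (valence 2) → 1 H
Totals → C:5, H:7, F:3, O:1, S:1.
In Hill order: C5H7F3OS.

C5H7F3OS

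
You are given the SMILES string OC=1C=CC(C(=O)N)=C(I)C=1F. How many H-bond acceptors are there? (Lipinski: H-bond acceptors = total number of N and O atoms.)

N atoms: 1; O atoms: 2.
Lipinski HBA = 1 + 2 = 3.

3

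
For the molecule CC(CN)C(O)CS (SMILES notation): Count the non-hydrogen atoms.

Every atom symbol written in the SMILES (organic subset) is one heavy atom; implicit H are not written.
Heavy atoms by element → C:5, N:1, O:1, S:1.
Total: 8.

8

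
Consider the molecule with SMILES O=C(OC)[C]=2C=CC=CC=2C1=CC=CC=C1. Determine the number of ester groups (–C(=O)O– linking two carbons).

The ester motif appears at heavy-atom position 2 in the SMILES.
Ester count: 1.

1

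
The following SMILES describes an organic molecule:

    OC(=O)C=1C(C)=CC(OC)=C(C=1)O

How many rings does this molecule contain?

1

In SMILES, each pair of matching ring-closure digits denotes one ring-closing bond; the number of such bonds equals the number of independent rings.
Ring-closure bonds here: 1.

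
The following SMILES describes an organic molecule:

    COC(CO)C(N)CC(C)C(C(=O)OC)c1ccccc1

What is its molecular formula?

C16H25NO4

Walk through each heavy atom and fill implicit hydrogens from standard valence (C 4, N 3, O 2, S 2, halogen 1); for lowercase aromatic atoms, an aromatic c carries 1 H when it has two neighbours and 0 H with three, and aromatic n carries 0 H:
  atom 1: C, bond orders sum to 1 (valence 4) → 3 H
  atom 2: O, bond orders sum to 2 (valence 2) → 0 H
  atom 3: C, bond orders sum to 3 (valence 4) → 1 H
  atom 4: C, bond orders sum to 2 (valence 4) → 2 H
  atom 5: O, bond orders sum to 1 (valence 2) → 1 H
  atom 6: C, bond orders sum to 3 (valence 4) → 1 H
  atom 7: N, bond orders sum to 1 (valence 3) → 2 H
  atom 8: C, bond orders sum to 2 (valence 4) → 2 H
  atom 9: C, bond orders sum to 3 (valence 4) → 1 H
  atom 10: C, bond orders sum to 1 (valence 4) → 3 H
  atom 11: C, bond orders sum to 3 (valence 4) → 1 H
  atom 12: C, bond orders sum to 4 (valence 4) → 0 H
  atom 13: O, bond orders sum to 2 (valence 2) → 0 H
  atom 14: O, bond orders sum to 2 (valence 2) → 0 H
  atom 15: C, bond orders sum to 1 (valence 4) → 3 H
  atom 16: aromatic c, 3 neighbours → 0 H
  atom 17: aromatic c, 2 neighbours → 1 H
  atom 18: aromatic c, 2 neighbours → 1 H
  atom 19: aromatic c, 2 neighbours → 1 H
  atom 20: aromatic c, 2 neighbours → 1 H
  atom 21: aromatic c, 2 neighbours → 1 H
Totals → C:16, H:25, N:1, O:4.
In Hill order: C16H25NO4.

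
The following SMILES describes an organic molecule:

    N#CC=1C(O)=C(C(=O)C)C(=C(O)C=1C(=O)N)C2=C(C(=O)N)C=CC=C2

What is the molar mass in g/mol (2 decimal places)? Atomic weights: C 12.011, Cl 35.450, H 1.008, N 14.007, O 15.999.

339.31 g/mol

First, the molecular formula is C17H13N3O5 (counting implicit H from valence).
  C: 17 × 12.011 = 204.187
  H: 13 × 1.008 = 13.104
  N: 3 × 14.007 = 42.021
  O: 5 × 15.999 = 79.995
Sum: 17×12.011 + 13×1.008 + 3×14.007 + 5×15.999 = 339.307 → 339.31 g/mol.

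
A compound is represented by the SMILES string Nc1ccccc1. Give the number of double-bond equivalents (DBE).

4

Molecular formula: C6H7N.
DoU = (2C + 2 + N − H − X) / 2, where X is the halogen count and O/S are ignored.
    = (2·6 + 2 + 1 − 7 − 0) / 2 = 8 / 2 = 4.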